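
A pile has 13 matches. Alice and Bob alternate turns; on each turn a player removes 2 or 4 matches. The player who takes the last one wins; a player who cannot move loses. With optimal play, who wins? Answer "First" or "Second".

Second

Mark each pile size as W (mover wins) or L (mover loses):
i:   0  1  2  3  4  5  6  7  8  9 10 11 12 13
     L  L  W  W  W  W  L  L  W  W  W  W  L  L
Position 13 is L, so the second player wins.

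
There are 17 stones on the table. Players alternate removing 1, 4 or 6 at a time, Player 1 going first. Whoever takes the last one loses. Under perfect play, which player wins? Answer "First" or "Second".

Compute winning (W) and losing (L) positions by backward induction:
i:   0  1  2  3  4  5  6  7  8  9 10 11 12 13 14 15 16 17
     W  L  W  L  W  W  L  W  L  W  W  L  W  L  W  W  L  W
Position 17 is W, so the first player wins.

First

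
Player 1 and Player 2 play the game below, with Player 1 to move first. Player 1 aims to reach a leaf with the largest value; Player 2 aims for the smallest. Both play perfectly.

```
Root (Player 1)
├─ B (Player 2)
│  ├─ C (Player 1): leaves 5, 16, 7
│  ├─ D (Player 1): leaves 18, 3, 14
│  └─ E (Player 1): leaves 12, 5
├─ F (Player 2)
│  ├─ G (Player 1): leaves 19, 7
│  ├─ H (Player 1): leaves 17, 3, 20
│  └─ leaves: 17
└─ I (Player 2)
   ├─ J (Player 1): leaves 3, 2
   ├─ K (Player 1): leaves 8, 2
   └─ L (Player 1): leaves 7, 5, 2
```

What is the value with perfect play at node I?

J: max(3, 2) = 3
K: max(8, 2) = 8
L: max(7, 5, 2) = 7
I: min(3, 8, 7) = 3

3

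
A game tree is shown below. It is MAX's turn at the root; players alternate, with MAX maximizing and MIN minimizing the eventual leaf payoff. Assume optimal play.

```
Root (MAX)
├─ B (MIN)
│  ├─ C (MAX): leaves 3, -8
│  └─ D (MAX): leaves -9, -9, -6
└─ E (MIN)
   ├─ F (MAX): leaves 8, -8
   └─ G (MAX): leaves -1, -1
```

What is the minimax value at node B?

-6

C: max(3, -8) = 3
D: max(-9, -9, -6) = -6
B: min(3, -6) = -6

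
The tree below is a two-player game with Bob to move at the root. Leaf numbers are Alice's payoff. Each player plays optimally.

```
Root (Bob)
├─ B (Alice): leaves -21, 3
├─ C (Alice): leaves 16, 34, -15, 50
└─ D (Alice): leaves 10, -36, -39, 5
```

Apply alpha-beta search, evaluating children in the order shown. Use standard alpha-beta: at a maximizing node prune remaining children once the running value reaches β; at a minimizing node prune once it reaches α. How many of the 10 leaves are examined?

B [α=-∞,β=+∞]: v=3
C [α=-∞,β=3]: v=16 after child 1 ≥ β → β-cutoff, skip 3
D [α=-∞,β=3]: v=10 after child 1 ≥ β → β-cutoff, skip 3
Root [α=-∞,β=+∞]: v=3
Leaves evaluated: 4 of 10.

4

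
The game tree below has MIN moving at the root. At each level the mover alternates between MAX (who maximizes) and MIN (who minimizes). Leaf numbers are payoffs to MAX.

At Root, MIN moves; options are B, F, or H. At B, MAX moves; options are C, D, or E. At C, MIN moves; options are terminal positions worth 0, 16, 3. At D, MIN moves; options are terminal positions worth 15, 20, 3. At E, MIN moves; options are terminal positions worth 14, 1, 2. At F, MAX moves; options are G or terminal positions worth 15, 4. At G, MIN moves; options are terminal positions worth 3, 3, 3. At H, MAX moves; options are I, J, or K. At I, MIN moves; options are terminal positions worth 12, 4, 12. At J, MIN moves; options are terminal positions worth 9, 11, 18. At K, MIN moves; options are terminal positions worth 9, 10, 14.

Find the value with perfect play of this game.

C (MIN): min(0, 16, 3) = 0
D (MIN): min(15, 20, 3) = 3
E (MIN): min(14, 1, 2) = 1
B (MAX): max(0, 3, 1) = 3
G (MIN): min(3, 3, 3) = 3
F (MAX): max(3, 15, 4) = 15
I (MIN): min(12, 4, 12) = 4
J (MIN): min(9, 11, 18) = 9
K (MIN): min(9, 10, 14) = 9
H (MAX): max(4, 9, 9) = 9
Root (MIN): min(3, 15, 9) = 3

3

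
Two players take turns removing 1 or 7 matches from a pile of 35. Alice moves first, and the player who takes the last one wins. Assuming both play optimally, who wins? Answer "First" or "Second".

i:   0  1  2  3  4  5  6  7  8  9 10 11 12 13 14 15 16 17 18 19 20 21 22 23 24 25 26 27 28 29 30 31 32 33 34 35
     L  W  L  W  L  W  L  W  L  W  L  W  L  W  L  W  L  W  L  W  L  W  L  W  L  W  L  W  L  W  L  W  L  W  L  W
Position 35 is W, so the first player wins.

First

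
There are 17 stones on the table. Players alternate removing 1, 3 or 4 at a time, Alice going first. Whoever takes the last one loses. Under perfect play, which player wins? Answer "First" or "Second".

Second

Positions where the player to move wins (W) vs loses (L):
i:   0  1  2  3  4  5  6  7  8  9 10 11 12 13 14 15 16 17
     W  L  W  L  W  W  W  W  L  W  L  W  W  W  W  L  W  L
Position 17 is L, so the second player wins.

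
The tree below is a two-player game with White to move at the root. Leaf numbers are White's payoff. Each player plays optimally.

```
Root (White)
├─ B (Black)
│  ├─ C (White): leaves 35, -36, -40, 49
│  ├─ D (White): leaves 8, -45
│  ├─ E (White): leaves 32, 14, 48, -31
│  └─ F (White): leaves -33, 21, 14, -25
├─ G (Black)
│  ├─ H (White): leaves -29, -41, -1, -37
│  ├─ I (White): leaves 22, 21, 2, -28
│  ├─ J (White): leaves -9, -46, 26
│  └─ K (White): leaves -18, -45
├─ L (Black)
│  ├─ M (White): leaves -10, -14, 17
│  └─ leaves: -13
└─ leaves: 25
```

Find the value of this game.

C (White): max(35, -36, -40, 49) = 49
D (White): max(8, -45) = 8
E (White): max(32, 14, 48, -31) = 48
F (White): max(-33, 21, 14, -25) = 21
B (Black): min(49, 8, 48, 21) = 8
H (White): max(-29, -41, -1, -37) = -1
I (White): max(22, 21, 2, -28) = 22
J (White): max(-9, -46, 26) = 26
K (White): max(-18, -45) = -18
G (Black): min(-1, 22, 26, -18) = -18
M (White): max(-10, -14, 17) = 17
L (Black): min(17, -13) = -13
Root (White): max(8, -18, -13, 25) = 25

25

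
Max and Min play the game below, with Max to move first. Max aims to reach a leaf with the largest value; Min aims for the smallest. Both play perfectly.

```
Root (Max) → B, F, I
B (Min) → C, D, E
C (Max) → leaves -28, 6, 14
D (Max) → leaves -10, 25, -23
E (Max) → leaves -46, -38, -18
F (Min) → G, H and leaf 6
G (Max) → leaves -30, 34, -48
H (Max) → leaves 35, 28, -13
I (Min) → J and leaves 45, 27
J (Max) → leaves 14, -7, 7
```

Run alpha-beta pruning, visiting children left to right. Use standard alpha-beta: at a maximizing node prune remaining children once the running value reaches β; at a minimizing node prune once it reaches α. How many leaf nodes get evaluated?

C [α=-∞,β=+∞]: v=14
D [α=-∞,β=14]: v=25 after child 2 ≥ β → β-cutoff, skip 1
E [α=-∞,β=14]: v=-18
B [α=-∞,β=+∞]: v=-18
G [α=-18,β=+∞]: v=34
H [α=-18,β=34]: v=35 after child 1 ≥ β → β-cutoff, skip 2
F [α=-18,β=+∞]: v=6
J [α=6,β=+∞]: v=14
I [α=6,β=+∞]: v=14
Root [α=-∞,β=+∞]: v=14
Leaves evaluated: 18 of 21.

18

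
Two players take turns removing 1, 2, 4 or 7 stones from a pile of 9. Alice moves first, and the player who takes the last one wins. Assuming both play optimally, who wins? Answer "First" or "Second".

Second

Compute winning (W) and losing (L) positions by backward induction:
i:   0  1  2  3  4  5  6  7  8  9
     L  W  W  L  W  W  L  W  W  L
Position 9 is L, so the second player wins.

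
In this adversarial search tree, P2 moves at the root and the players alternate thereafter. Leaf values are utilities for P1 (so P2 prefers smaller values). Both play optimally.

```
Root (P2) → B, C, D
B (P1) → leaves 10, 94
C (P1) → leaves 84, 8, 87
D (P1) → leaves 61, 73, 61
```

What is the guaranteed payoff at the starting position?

B (P1): max(10, 94) = 94
C (P1): max(84, 8, 87) = 87
D (P1): max(61, 73, 61) = 73
Root (P2): min(94, 87, 73) = 73

73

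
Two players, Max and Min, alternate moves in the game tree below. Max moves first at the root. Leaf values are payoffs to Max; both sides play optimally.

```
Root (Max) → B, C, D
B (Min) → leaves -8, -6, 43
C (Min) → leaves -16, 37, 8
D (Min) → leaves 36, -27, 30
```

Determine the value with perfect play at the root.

B (Min): min(-8, -6, 43) = -8
C (Min): min(-16, 37, 8) = -16
D (Min): min(36, -27, 30) = -27
Root (Max): max(-8, -16, -27) = -8

-8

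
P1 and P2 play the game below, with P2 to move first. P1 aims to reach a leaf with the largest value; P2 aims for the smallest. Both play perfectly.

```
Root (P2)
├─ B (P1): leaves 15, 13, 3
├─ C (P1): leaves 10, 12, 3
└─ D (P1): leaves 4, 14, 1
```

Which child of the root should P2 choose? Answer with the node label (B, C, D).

C

B (P1): max(15, 13, 3) = 15
C (P1): max(10, 12, 3) = 12
D (P1): max(4, 14, 1) = 14
Root (P2): min(15, 12, 14) = 12
P2 picks the child with the lowest value: C (value 12).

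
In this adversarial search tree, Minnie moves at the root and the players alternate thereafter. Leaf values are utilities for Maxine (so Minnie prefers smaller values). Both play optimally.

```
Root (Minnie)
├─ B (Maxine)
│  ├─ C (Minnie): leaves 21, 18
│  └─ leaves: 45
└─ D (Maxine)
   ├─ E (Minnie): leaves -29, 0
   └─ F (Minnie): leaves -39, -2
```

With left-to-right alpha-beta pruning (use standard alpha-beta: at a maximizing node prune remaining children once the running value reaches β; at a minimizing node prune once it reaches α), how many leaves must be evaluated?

C [α=-∞,β=+∞]: v=18
B [α=-∞,β=+∞]: v=45
E [α=-∞,β=45]: v=-29
F [α=-29,β=45]: v=-39 after child 1 ≤ α → α-cutoff, skip 1
D [α=-∞,β=45]: v=-29
Root [α=-∞,β=+∞]: v=-29
Leaves evaluated: 6 of 7.

6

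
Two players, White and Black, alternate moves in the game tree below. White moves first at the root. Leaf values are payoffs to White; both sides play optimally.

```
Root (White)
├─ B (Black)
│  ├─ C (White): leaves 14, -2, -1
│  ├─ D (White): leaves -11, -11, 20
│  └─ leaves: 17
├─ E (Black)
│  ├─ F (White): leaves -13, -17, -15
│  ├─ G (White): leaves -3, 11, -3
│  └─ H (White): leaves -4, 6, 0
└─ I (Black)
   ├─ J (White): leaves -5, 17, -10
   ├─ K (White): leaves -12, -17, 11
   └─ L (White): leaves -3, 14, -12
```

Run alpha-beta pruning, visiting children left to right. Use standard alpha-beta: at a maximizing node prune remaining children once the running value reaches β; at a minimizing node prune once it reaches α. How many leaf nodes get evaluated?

16

C [α=-∞,β=+∞]: v=14
D [α=-∞,β=14]: v=20
B [α=-∞,β=+∞]: v=14
F [α=14,β=+∞]: v=-13
E [α=14,β=+∞]: v=-13 after child 1 ≤ α → α-cutoff, skip 2
J [α=14,β=+∞]: v=17
K [α=14,β=17]: v=11
I [α=14,β=+∞]: v=11 after child 2 ≤ α → α-cutoff, skip 1
Root [α=-∞,β=+∞]: v=14
Leaves evaluated: 16 of 25.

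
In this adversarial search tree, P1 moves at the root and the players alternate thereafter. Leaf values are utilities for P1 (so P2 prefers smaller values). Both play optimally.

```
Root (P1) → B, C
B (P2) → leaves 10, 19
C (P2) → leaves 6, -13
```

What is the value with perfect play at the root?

B (P2): min(10, 19) = 10
C (P2): min(6, -13) = -13
Root (P1): max(10, -13) = 10

10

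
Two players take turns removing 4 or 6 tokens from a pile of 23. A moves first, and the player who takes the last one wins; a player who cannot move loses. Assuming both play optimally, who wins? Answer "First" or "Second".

Second

i:   0  1  2  3  4  5  6  7  8  9 10 11 12 13 14 15 16 17 18 19 20 21 22 23
     L  L  L  L  W  W  W  W  W  W  L  L  L  L  W  W  W  W  W  W  L  L  L  L
Position 23 is L, so the second player wins.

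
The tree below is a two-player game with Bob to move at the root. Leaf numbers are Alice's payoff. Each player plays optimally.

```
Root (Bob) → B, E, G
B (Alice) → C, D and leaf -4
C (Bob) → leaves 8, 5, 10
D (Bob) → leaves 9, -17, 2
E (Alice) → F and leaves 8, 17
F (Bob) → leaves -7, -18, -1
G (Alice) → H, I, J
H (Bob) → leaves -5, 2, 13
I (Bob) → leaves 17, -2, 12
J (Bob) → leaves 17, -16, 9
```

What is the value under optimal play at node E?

F: min(-7, -18, -1) = -18
E: max(-18, 8, 17) = 17

17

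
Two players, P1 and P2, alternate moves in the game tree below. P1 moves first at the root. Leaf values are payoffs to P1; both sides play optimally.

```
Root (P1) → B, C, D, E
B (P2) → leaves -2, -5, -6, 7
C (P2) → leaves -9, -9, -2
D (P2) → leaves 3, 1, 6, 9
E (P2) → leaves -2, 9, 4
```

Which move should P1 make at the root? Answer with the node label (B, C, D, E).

D

B (P2): min(-2, -5, -6, 7) = -6
C (P2): min(-9, -9, -2) = -9
D (P2): min(3, 1, 6, 9) = 1
E (P2): min(-2, 9, 4) = -2
Root (P1): max(-6, -9, 1, -2) = 1
P1 picks the child with the highest value: D (value 1).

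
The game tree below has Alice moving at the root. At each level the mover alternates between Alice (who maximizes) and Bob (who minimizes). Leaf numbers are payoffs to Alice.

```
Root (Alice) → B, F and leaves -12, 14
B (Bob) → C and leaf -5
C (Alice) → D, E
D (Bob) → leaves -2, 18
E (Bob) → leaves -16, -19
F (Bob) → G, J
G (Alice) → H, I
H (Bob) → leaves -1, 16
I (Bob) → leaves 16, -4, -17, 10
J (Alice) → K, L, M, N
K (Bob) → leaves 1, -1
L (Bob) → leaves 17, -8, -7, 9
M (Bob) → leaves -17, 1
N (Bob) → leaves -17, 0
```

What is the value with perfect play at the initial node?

14

D (Bob): min(-2, 18) = -2
E (Bob): min(-16, -19) = -19
C (Alice): max(-2, -19) = -2
B (Bob): min(-2, -5) = -5
H (Bob): min(-1, 16) = -1
I (Bob): min(16, -4, -17, 10) = -17
G (Alice): max(-1, -17) = -1
K (Bob): min(1, -1) = -1
L (Bob): min(17, -8, -7, 9) = -8
M (Bob): min(-17, 1) = -17
N (Bob): min(-17, 0) = -17
J (Alice): max(-1, -8, -17, -17) = -1
F (Bob): min(-1, -1) = -1
Root (Alice): max(-5, -1, -12, 14) = 14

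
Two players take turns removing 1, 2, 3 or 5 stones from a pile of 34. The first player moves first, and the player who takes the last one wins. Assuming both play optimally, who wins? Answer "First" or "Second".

First

Compute winning (W) and losing (L) positions by backward induction:
i:   0  1  2  3  4  5  6  7  8  9 10 11 12 13 14 15 16 17 18 19 20 21 22 23 24 25 26 27 28 29 30 31 32 33 34
     L  W  W  W  L  W  W  W  L  W  W  W  L  W  W  W  L  W  W  W  L  W  W  W  L  W  W  W  L  W  W  W  L  W  W
Position 34 is W, so the first player wins.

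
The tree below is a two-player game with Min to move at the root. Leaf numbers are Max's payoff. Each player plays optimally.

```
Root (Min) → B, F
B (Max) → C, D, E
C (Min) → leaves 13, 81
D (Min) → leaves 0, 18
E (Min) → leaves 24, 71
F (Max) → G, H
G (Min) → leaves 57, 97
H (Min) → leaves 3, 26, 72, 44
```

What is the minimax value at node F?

G: min(57, 97) = 57
H: min(3, 26, 72, 44) = 3
F: max(57, 3) = 57

57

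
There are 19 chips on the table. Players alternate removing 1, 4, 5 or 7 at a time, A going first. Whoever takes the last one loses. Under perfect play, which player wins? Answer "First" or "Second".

i:   0  1  2  3  4  5  6  7  8  9 10 11 12 13 14 15 16 17 18 19
     W  L  W  L  W  W  W  W  W  L  W  L  W  W  W  W  W  L  W  L
Position 19 is L, so the second player wins.

Second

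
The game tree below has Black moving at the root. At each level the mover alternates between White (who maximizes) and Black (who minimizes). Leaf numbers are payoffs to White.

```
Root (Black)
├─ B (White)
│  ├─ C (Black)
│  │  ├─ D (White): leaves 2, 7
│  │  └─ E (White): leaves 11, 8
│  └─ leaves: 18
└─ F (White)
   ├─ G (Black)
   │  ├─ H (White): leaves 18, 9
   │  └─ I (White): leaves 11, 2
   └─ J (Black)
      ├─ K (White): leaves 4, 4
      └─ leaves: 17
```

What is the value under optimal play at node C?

D: max(2, 7) = 7
E: max(11, 8) = 11
C: min(7, 11) = 7

7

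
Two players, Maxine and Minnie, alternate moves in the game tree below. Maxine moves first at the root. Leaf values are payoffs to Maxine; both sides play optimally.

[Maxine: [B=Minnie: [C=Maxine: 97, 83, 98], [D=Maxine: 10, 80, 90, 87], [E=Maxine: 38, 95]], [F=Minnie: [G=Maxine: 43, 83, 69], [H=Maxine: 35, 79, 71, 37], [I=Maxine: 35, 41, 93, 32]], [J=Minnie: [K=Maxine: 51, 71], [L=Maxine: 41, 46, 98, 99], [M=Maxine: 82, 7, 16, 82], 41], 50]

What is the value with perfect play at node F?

79

G: max(43, 83, 69) = 83
H: max(35, 79, 71, 37) = 79
I: max(35, 41, 93, 32) = 93
F: min(83, 79, 93) = 79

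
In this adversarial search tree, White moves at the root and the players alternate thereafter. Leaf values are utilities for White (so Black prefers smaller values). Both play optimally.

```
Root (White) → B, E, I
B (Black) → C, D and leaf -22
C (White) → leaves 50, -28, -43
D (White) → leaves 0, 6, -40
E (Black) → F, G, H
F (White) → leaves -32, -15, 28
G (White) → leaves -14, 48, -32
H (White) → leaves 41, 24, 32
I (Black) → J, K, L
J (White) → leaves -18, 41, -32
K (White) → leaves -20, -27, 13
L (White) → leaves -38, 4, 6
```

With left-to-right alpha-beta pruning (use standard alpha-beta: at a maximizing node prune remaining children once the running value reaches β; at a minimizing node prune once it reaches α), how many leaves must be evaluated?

C [α=-∞,β=+∞]: v=50
D [α=-∞,β=50]: v=6
B [α=-∞,β=+∞]: v=-22
F [α=-22,β=+∞]: v=28
G [α=-22,β=28]: v=48 after child 2 ≥ β → β-cutoff, skip 1
H [α=-22,β=28]: v=41 after child 1 ≥ β → β-cutoff, skip 2
E [α=-22,β=+∞]: v=28
J [α=28,β=+∞]: v=41
K [α=28,β=41]: v=13
I [α=28,β=+∞]: v=13 after child 2 ≤ α → α-cutoff, skip 1
Root [α=-∞,β=+∞]: v=28
Leaves evaluated: 19 of 25.

19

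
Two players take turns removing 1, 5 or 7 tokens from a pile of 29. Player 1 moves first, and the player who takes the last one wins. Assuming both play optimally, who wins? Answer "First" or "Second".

First

Positions where the player to move wins (W) vs loses (L):
i:   0  1  2  3  4  5  6  7  8  9 10 11 12 13 14 15 16 17 18 19 20 21 22 23 24 25 26 27 28 29
     L  W  L  W  L  W  L  W  L  W  L  W  L  W  L  W  L  W  L  W  L  W  L  W  L  W  L  W  L  W
Position 29 is W, so the first player wins.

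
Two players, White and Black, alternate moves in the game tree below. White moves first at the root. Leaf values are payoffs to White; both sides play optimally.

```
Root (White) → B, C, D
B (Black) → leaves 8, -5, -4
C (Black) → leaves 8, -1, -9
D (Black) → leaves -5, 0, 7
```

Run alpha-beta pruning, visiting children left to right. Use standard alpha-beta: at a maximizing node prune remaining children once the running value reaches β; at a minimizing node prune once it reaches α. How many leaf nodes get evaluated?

B [α=-∞,β=+∞]: v=-5
C [α=-5,β=+∞]: v=-9
D [α=-5,β=+∞]: v=-5 after child 1 ≤ α → α-cutoff, skip 2
Root [α=-∞,β=+∞]: v=-5
Leaves evaluated: 7 of 9.

7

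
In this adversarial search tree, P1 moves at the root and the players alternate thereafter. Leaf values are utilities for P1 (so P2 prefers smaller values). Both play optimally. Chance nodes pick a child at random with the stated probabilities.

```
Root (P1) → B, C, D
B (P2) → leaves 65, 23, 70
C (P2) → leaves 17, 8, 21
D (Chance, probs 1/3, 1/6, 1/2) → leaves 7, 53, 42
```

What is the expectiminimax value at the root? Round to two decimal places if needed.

B (P2): min(65, 23, 70) = 23
C (P2): min(17, 8, 21) = 8
D (Chance): 1/3·7 + 1/6·53 + 1/2·42 = 32.17
Root (P1): max(23, 8, 32.17) = 32.17

32.17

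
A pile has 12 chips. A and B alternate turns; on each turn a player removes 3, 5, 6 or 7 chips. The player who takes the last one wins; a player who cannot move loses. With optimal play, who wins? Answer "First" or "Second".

Compute winning (W) and losing (L) positions by backward induction:
i:   0  1  2  3  4  5  6  7  8  9 10 11 12
     L  L  L  W  W  W  W  W  W  W  L  L  L
Position 12 is L, so the second player wins.

Second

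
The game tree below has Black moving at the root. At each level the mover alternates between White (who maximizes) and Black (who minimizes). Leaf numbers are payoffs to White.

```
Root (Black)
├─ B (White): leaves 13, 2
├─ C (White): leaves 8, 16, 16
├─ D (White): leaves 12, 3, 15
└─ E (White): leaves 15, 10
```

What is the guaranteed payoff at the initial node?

B (White): max(13, 2) = 13
C (White): max(8, 16, 16) = 16
D (White): max(12, 3, 15) = 15
E (White): max(15, 10) = 15
Root (Black): min(13, 16, 15, 15) = 13

13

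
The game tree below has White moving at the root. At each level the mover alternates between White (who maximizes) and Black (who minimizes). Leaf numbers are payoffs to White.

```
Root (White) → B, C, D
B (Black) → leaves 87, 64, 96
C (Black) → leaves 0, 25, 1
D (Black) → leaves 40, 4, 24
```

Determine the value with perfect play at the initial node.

B (Black): min(87, 64, 96) = 64
C (Black): min(0, 25, 1) = 0
D (Black): min(40, 4, 24) = 4
Root (White): max(64, 0, 4) = 64

64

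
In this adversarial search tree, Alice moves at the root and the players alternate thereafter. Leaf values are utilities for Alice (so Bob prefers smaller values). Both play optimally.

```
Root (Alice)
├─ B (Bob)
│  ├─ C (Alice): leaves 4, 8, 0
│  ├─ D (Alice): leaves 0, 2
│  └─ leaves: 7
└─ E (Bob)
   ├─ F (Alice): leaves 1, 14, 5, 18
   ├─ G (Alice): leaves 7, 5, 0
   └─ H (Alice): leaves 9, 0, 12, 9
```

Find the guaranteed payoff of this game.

7

C (Alice): max(4, 8, 0) = 8
D (Alice): max(0, 2) = 2
B (Bob): min(8, 2, 7) = 2
F (Alice): max(1, 14, 5, 18) = 18
G (Alice): max(7, 5, 0) = 7
H (Alice): max(9, 0, 12, 9) = 12
E (Bob): min(18, 7, 12) = 7
Root (Alice): max(2, 7) = 7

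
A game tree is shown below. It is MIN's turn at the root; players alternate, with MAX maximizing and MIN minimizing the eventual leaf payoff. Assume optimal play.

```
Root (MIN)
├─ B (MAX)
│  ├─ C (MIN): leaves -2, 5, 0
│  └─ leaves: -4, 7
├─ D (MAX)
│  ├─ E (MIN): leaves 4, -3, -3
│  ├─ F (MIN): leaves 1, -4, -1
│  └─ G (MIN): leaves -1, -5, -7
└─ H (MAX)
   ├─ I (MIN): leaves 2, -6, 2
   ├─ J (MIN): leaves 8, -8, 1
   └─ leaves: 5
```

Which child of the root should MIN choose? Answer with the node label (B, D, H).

D

C (MIN): min(-2, 5, 0) = -2
B (MAX): max(-2, -4, 7) = 7
E (MIN): min(4, -3, -3) = -3
F (MIN): min(1, -4, -1) = -4
G (MIN): min(-1, -5, -7) = -7
D (MAX): max(-3, -4, -7) = -3
I (MIN): min(2, -6, 2) = -6
J (MIN): min(8, -8, 1) = -8
H (MAX): max(-6, -8, 5) = 5
Root (MIN): min(7, -3, 5) = -3
MIN picks the child with the lowest value: D (value -3).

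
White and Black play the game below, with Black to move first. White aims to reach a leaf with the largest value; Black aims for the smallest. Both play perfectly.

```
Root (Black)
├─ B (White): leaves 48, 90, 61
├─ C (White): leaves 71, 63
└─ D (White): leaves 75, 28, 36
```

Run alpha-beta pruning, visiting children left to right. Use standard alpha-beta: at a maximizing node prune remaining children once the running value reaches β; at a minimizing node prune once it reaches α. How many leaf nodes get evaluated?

6

B [α=-∞,β=+∞]: v=90
C [α=-∞,β=90]: v=71
D [α=-∞,β=71]: v=75 after child 1 ≥ β → β-cutoff, skip 2
Root [α=-∞,β=+∞]: v=71
Leaves evaluated: 6 of 8.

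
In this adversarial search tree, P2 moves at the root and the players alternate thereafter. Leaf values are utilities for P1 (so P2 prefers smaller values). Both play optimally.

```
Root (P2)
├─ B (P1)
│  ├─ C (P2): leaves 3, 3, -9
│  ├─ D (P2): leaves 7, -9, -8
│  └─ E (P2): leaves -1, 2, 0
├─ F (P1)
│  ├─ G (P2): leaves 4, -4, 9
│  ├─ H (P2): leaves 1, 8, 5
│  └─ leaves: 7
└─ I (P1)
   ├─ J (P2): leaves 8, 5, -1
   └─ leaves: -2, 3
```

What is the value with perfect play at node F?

G: min(4, -4, 9) = -4
H: min(1, 8, 5) = 1
F: max(-4, 1, 7) = 7

7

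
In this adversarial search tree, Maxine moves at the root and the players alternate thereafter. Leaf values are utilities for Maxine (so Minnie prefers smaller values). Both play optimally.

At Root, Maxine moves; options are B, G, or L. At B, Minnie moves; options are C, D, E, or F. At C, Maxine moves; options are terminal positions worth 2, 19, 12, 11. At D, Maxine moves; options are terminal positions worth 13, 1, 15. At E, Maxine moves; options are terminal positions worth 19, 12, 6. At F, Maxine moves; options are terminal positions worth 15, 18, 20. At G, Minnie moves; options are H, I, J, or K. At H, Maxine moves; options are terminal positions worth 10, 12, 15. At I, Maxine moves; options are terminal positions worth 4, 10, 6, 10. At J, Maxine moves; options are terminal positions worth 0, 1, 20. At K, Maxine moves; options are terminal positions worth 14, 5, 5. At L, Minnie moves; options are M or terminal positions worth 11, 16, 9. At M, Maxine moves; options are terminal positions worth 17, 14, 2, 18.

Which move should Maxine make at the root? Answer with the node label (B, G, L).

C (Maxine): max(2, 19, 12, 11) = 19
D (Maxine): max(13, 1, 15) = 15
E (Maxine): max(19, 12, 6) = 19
F (Maxine): max(15, 18, 20) = 20
B (Minnie): min(19, 15, 19, 20) = 15
H (Maxine): max(10, 12, 15) = 15
I (Maxine): max(4, 10, 6, 10) = 10
J (Maxine): max(0, 1, 20) = 20
K (Maxine): max(14, 5, 5) = 14
G (Minnie): min(15, 10, 20, 14) = 10
M (Maxine): max(17, 14, 2, 18) = 18
L (Minnie): min(18, 11, 16, 9) = 9
Root (Maxine): max(15, 10, 9) = 15
Maxine picks the child with the highest value: B (value 15).

B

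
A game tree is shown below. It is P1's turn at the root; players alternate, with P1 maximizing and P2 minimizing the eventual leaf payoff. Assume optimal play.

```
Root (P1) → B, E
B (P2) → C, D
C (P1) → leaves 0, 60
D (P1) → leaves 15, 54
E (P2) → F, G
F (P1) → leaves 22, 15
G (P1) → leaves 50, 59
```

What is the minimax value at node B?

54

C: max(0, 60) = 60
D: max(15, 54) = 54
B: min(60, 54) = 54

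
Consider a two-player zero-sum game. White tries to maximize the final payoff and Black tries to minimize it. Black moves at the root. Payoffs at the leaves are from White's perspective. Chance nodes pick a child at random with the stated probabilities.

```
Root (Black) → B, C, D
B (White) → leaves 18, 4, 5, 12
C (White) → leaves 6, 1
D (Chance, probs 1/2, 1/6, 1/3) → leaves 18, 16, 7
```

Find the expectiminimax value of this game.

6

B (White): max(18, 4, 5, 12) = 18
C (White): max(6, 1) = 6
D (Chance): 1/2·18 + 1/6·16 + 1/3·7 = 14
Root (Black): min(18, 6, 14) = 6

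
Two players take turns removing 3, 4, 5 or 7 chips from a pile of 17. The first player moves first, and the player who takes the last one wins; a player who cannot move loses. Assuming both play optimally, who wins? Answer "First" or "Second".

W/L table (W = player to move can force a win):
i:   0  1  2  3  4  5  6  7  8  9 10 11 12 13 14 15 16 17
     L  L  L  W  W  W  W  W  W  W  L  L  L  W  W  W  W  W
Position 17 is W, so the first player wins.

First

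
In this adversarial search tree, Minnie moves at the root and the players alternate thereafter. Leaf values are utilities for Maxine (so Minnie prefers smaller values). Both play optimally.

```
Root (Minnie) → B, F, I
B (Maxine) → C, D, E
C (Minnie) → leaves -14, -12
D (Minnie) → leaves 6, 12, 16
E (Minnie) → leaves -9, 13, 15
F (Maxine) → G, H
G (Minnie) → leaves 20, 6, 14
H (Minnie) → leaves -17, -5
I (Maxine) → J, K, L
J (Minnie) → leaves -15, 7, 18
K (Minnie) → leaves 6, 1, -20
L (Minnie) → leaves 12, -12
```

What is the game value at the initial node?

-12

C (Minnie): min(-14, -12) = -14
D (Minnie): min(6, 12, 16) = 6
E (Minnie): min(-9, 13, 15) = -9
B (Maxine): max(-14, 6, -9) = 6
G (Minnie): min(20, 6, 14) = 6
H (Minnie): min(-17, -5) = -17
F (Maxine): max(6, -17) = 6
J (Minnie): min(-15, 7, 18) = -15
K (Minnie): min(6, 1, -20) = -20
L (Minnie): min(12, -12) = -12
I (Maxine): max(-15, -20, -12) = -12
Root (Minnie): min(6, 6, -12) = -12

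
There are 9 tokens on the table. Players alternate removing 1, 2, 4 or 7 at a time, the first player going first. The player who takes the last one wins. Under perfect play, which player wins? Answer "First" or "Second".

Compute winning (W) and losing (L) positions by backward induction:
i:   0  1  2  3  4  5  6  7  8  9
     L  W  W  L  W  W  L  W  W  L
Position 9 is L, so the second player wins.

Second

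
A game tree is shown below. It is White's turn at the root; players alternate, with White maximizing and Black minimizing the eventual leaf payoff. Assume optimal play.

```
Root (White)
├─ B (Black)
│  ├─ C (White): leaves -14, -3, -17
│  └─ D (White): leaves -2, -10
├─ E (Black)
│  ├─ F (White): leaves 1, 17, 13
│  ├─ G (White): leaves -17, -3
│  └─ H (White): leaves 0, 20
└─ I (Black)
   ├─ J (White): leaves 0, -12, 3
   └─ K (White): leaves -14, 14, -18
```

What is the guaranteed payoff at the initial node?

C (White): max(-14, -3, -17) = -3
D (White): max(-2, -10) = -2
B (Black): min(-3, -2) = -3
F (White): max(1, 17, 13) = 17
G (White): max(-17, -3) = -3
H (White): max(0, 20) = 20
E (Black): min(17, -3, 20) = -3
J (White): max(0, -12, 3) = 3
K (White): max(-14, 14, -18) = 14
I (Black): min(3, 14) = 3
Root (White): max(-3, -3, 3) = 3

3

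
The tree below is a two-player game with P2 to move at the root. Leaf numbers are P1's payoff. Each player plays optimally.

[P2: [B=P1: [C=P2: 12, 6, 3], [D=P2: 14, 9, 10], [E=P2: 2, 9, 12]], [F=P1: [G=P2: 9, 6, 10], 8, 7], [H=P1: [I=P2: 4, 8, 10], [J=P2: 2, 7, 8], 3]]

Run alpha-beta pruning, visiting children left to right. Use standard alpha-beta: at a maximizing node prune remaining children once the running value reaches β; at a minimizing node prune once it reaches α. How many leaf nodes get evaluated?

17

C [α=-∞,β=+∞]: v=3
D [α=3,β=+∞]: v=9
E [α=9,β=+∞]: v=2 after child 1 ≤ α → α-cutoff, skip 2
B [α=-∞,β=+∞]: v=9
G [α=-∞,β=9]: v=6
F [α=-∞,β=9]: v=8
I [α=-∞,β=8]: v=4
J [α=4,β=8]: v=2 after child 1 ≤ α → α-cutoff, skip 2
H [α=-∞,β=8]: v=4
Root [α=-∞,β=+∞]: v=4
Leaves evaluated: 17 of 21.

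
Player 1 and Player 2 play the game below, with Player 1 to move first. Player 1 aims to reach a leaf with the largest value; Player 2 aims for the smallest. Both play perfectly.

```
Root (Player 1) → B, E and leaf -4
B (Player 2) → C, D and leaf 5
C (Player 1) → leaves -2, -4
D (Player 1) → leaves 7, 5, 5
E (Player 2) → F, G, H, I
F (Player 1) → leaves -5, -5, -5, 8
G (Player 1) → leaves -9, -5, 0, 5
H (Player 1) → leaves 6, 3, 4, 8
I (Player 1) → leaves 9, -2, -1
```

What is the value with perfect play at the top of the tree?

5

C (Player 1): max(-2, -4) = -2
D (Player 1): max(7, 5, 5) = 7
B (Player 2): min(-2, 7, 5) = -2
F (Player 1): max(-5, -5, -5, 8) = 8
G (Player 1): max(-9, -5, 0, 5) = 5
H (Player 1): max(6, 3, 4, 8) = 8
I (Player 1): max(9, -2, -1) = 9
E (Player 2): min(8, 5, 8, 9) = 5
Root (Player 1): max(-2, 5, -4) = 5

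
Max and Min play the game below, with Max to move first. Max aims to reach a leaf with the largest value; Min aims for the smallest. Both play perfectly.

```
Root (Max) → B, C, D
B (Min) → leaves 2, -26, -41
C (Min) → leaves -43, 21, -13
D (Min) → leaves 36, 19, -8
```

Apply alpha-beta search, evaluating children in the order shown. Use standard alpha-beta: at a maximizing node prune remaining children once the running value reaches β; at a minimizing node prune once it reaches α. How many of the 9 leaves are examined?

7

B [α=-∞,β=+∞]: v=-41
C [α=-41,β=+∞]: v=-43 after child 1 ≤ α → α-cutoff, skip 2
D [α=-41,β=+∞]: v=-8
Root [α=-∞,β=+∞]: v=-8
Leaves evaluated: 7 of 9.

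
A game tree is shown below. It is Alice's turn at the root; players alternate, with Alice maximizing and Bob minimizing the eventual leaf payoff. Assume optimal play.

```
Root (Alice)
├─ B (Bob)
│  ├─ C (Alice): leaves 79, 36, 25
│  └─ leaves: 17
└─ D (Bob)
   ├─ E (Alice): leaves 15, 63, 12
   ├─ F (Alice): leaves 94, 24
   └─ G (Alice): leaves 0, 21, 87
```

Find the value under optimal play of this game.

C (Alice): max(79, 36, 25) = 79
B (Bob): min(79, 17) = 17
E (Alice): max(15, 63, 12) = 63
F (Alice): max(94, 24) = 94
G (Alice): max(0, 21, 87) = 87
D (Bob): min(63, 94, 87) = 63
Root (Alice): max(17, 63) = 63

63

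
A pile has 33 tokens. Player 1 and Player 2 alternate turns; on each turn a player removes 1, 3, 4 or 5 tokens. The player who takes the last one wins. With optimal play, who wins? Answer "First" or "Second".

Compute winning (W) and losing (L) positions by backward induction:
i:   0  1  2  3  4  5  6  7  8  9 10 11 12 13 14 15 16 17 18 19 20 21 22 23 24 25 26 27 28 29 30 31 32 33
     L  W  L  W  W  W  W  W  L  W  L  W  W  W  W  W  L  W  L  W  W  W  W  W  L  W  L  W  W  W  W  W  L  W
Position 33 is W, so the first player wins.

First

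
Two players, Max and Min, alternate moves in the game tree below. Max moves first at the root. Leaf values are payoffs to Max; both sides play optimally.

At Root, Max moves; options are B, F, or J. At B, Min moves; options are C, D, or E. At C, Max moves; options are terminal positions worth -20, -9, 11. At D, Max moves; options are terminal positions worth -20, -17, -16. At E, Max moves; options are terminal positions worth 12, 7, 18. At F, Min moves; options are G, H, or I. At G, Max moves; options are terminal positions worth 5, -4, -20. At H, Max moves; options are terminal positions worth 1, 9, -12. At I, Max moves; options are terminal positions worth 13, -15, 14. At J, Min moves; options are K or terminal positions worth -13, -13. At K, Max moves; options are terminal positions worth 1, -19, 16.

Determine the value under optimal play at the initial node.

5

C (Max): max(-20, -9, 11) = 11
D (Max): max(-20, -17, -16) = -16
E (Max): max(12, 7, 18) = 18
B (Min): min(11, -16, 18) = -16
G (Max): max(5, -4, -20) = 5
H (Max): max(1, 9, -12) = 9
I (Max): max(13, -15, 14) = 14
F (Min): min(5, 9, 14) = 5
K (Max): max(1, -19, 16) = 16
J (Min): min(16, -13, -13) = -13
Root (Max): max(-16, 5, -13) = 5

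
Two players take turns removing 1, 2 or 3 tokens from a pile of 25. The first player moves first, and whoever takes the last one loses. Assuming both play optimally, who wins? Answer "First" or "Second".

W/L table (W = player to move can force a win):
i:   0  1  2  3  4  5  6  7  8  9 10 11 12 13 14 15 16 17 18 19 20 21 22 23 24 25
     W  L  W  W  W  L  W  W  W  L  W  W  W  L  W  W  W  L  W  W  W  L  W  W  W  L
Position 25 is L, so the second player wins.

Second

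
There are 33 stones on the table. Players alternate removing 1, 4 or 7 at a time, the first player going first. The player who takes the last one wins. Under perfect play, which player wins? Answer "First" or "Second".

W/L table (W = player to move can force a win):
i:   0  1  2  3  4  5  6  7  8  9 10 11 12 13 14 15 16 17 18 19 20 21 22 23 24 25 26 27 28 29 30 31 32 33
     L  W  L  W  W  L  W  W  L  W  L  W  W  L  W  W  L  W  L  W  W  L  W  W  L  W  L  W  W  L  W  W  L  W
Position 33 is W, so the first player wins.

First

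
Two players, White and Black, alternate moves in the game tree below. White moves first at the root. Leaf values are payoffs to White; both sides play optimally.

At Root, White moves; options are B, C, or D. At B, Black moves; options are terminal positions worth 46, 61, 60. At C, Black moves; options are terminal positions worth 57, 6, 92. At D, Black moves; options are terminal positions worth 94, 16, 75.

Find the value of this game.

B (Black): min(46, 61, 60) = 46
C (Black): min(57, 6, 92) = 6
D (Black): min(94, 16, 75) = 16
Root (White): max(46, 6, 16) = 46

46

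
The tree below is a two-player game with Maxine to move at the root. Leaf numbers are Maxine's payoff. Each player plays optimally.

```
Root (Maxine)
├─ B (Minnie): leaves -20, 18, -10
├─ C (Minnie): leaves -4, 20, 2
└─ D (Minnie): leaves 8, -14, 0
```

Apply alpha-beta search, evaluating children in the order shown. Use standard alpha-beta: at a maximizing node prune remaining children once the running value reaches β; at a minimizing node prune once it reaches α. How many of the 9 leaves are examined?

8

B [α=-∞,β=+∞]: v=-20
C [α=-20,β=+∞]: v=-4
D [α=-4,β=+∞]: v=-14 after child 2 ≤ α → α-cutoff, skip 1
Root [α=-∞,β=+∞]: v=-4
Leaves evaluated: 8 of 9.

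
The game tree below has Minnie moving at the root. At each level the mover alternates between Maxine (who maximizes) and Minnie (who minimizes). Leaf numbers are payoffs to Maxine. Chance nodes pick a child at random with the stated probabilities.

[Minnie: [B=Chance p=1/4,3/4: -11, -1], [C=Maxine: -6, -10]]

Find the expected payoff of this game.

-6

B (Chance): 1/4·-11 + 3/4·-1 = -3.5
C (Maxine): max(-6, -10) = -6
Root (Minnie): min(-3.5, -6) = -6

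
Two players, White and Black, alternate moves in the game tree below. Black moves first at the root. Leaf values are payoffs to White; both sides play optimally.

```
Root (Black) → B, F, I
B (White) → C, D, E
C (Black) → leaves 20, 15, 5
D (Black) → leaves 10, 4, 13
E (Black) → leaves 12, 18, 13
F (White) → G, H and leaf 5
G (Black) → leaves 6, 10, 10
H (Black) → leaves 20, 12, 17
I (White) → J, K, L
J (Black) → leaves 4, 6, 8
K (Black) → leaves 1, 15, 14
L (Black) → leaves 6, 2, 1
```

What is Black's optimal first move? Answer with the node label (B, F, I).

C (Black): min(20, 15, 5) = 5
D (Black): min(10, 4, 13) = 4
E (Black): min(12, 18, 13) = 12
B (White): max(5, 4, 12) = 12
G (Black): min(6, 10, 10) = 6
H (Black): min(20, 12, 17) = 12
F (White): max(6, 12, 5) = 12
J (Black): min(4, 6, 8) = 4
K (Black): min(1, 15, 14) = 1
L (Black): min(6, 2, 1) = 1
I (White): max(4, 1, 1) = 4
Root (Black): min(12, 12, 4) = 4
Black picks the child with the lowest value: I (value 4).

I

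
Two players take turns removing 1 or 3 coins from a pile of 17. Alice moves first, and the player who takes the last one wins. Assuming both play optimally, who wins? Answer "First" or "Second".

First

Compute winning (W) and losing (L) positions by backward induction:
i:   0  1  2  3  4  5  6  7  8  9 10 11 12 13 14 15 16 17
     L  W  L  W  L  W  L  W  L  W  L  W  L  W  L  W  L  W
Position 17 is W, so the first player wins.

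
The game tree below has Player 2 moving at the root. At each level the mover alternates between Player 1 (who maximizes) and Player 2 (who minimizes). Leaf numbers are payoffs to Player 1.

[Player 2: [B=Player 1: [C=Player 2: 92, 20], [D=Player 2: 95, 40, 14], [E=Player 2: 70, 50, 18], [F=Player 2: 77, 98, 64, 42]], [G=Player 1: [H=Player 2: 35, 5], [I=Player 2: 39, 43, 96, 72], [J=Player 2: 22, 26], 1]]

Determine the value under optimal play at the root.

39

C (Player 2): min(92, 20) = 20
D (Player 2): min(95, 40, 14) = 14
E (Player 2): min(70, 50, 18) = 18
F (Player 2): min(77, 98, 64, 42) = 42
B (Player 1): max(20, 14, 18, 42) = 42
H (Player 2): min(35, 5) = 5
I (Player 2): min(39, 43, 96, 72) = 39
J (Player 2): min(22, 26) = 22
G (Player 1): max(5, 39, 22, 1) = 39
Root (Player 2): min(42, 39) = 39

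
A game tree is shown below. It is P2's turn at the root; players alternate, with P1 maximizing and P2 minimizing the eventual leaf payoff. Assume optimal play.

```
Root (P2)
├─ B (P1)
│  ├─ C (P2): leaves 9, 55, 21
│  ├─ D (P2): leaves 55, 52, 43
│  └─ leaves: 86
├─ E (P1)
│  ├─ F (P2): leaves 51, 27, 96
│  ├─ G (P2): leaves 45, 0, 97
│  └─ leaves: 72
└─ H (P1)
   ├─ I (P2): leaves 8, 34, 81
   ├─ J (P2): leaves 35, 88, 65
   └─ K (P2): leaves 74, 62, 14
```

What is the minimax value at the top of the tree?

35

C (P2): min(9, 55, 21) = 9
D (P2): min(55, 52, 43) = 43
B (P1): max(9, 43, 86) = 86
F (P2): min(51, 27, 96) = 27
G (P2): min(45, 0, 97) = 0
E (P1): max(27, 0, 72) = 72
I (P2): min(8, 34, 81) = 8
J (P2): min(35, 88, 65) = 35
K (P2): min(74, 62, 14) = 14
H (P1): max(8, 35, 14) = 35
Root (P2): min(86, 72, 35) = 35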